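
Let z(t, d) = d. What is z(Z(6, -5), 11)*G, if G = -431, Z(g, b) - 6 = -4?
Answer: -4741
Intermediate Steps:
Z(g, b) = 2 (Z(g, b) = 6 - 4 = 2)
z(Z(6, -5), 11)*G = 11*(-431) = -4741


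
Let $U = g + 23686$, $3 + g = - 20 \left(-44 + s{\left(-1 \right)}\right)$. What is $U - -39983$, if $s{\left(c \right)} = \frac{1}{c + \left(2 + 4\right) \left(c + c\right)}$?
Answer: $\frac{839118}{13} \approx 64548.0$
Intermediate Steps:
$s{\left(c \right)} = \frac{1}{13 c}$ ($s{\left(c \right)} = \frac{1}{c + 6 \cdot 2 c} = \frac{1}{c + 12 c} = \frac{1}{13 c}$)
$g = \frac{11421}{13}$ ($g = -3 - 20 \left(-44 + \frac{1}{13 \left(-1\right)}\right) = -3 - 20 \left(-44 + \frac{1}{13} \left(-1\right)\right) = -3 - 20 \left(-44 - \frac{1}{13}\right) = -3 - - \frac{11460}{13} = -3 + \frac{11460}{13} = \frac{11421}{13} \approx 878.54$)
$U = \frac{319339}{13}$ ($U = \frac{11421}{13} + 23686 = \frac{319339}{13} \approx 24565.0$)
$U - -39983 = \frac{319339}{13} - -39983 = \frac{319339}{13} + 39983 = \frac{839118}{13}$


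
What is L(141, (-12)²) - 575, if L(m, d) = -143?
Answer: -718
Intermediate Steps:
L(141, (-12)²) - 575 = -143 - 575 = -718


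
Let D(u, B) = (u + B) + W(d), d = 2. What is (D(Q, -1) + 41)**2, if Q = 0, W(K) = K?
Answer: 1764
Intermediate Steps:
D(u, B) = 2 + B + u (D(u, B) = (u + B) + 2 = (B + u) + 2 = 2 + B + u)
(D(Q, -1) + 41)**2 = ((2 - 1 + 0) + 41)**2 = (1 + 41)**2 = 42**2 = 1764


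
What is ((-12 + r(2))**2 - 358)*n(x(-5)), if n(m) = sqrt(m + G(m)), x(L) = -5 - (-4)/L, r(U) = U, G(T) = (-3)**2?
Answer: -1032*sqrt(5)/5 ≈ -461.52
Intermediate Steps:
G(T) = 9
x(L) = -5 + 4/L
n(m) = sqrt(9 + m) (n(m) = sqrt(m + 9) = sqrt(9 + m))
((-12 + r(2))**2 - 358)*n(x(-5)) = ((-12 + 2)**2 - 358)*sqrt(9 + (-5 + 4/(-5))) = ((-10)**2 - 358)*sqrt(9 + (-5 + 4*(-1/5))) = (100 - 358)*sqrt(9 + (-5 - 4/5)) = -258*sqrt(9 - 29/5) = -1032*sqrt(5)/5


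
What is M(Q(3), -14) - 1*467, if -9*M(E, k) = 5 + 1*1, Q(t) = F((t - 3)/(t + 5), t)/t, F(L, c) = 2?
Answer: -1403/3 ≈ -467.67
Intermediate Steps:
Q(t) = 2/t
M(E, k) = -⅔ (M(E, k) = -(5 + 1*1)/9 = -(5 + 1)/9 = -⅑*6 = -⅔)
M(Q(3), -14) - 1*467 = -⅔ - 1*467 = -⅔ - 467 = -1403/3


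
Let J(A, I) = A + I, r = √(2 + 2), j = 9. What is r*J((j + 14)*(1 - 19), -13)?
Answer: -854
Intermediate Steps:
r = 2 (r = √4 = 2)
r*J((j + 14)*(1 - 19), -13) = 2*((9 + 14)*(1 - 19) - 13) = 2*(23*(-18) - 13) = 2*(-414 - 13) = 2*(-427) = -854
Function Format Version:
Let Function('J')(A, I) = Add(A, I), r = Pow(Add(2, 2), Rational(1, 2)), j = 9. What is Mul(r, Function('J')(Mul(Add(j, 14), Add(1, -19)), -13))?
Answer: -854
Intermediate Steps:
r = 2 (r = Pow(4, Rational(1, 2)) = 2)
Mul(r, Function('J')(Mul(Add(j, 14), Add(1, -19)), -13)) = Mul(2, Add(Mul(Add(9, 14), Add(1, -19)), -13)) = Mul(2, Add(Mul(23, -18), -13)) = Mul(2, Add(-414, -13)) = Mul(2, -427) = -854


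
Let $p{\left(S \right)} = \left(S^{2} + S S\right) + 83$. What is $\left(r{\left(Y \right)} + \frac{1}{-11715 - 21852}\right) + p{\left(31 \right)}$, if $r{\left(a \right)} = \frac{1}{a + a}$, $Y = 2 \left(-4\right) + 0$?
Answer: $\frac{1076795777}{537072} \approx 2004.9$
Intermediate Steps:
$Y = -8$ ($Y = -8 + 0 = -8$)
$r{\left(a \right)} = \frac{1}{2 a}$
$p{\left(S \right)} = 83 + 2 S^{2}$ ($p{\left(S \right)} = \left(S^{2} + S^{2}\right) + 83 = 2 S^{2} + 83 = 83 + 2 S^{2}$)
$\left(r{\left(Y \right)} + \frac{1}{-11715 - 21852}\right) + p{\left(31 \right)} = \left(\frac{1}{2 \left(-8\right)} + \frac{1}{-11715 - 21852}\right) + \left(83 + 2 \cdot 31^{2}\right) = \left(\frac{1}{2} \left(- \frac{1}{8}\right) + \frac{1}{-33567}\right) + \left(83 + 2 \cdot 961\right) = \left(- \frac{1}{16} - \frac{1}{33567}\right) + \left(83 + 1922\right) = - \frac{33583}{537072} + 2005 = \frac{1076795777}{537072}$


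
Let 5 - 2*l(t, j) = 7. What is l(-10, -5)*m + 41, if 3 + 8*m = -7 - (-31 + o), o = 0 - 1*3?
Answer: 38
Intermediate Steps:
o = -3 (o = 0 - 3 = -3)
l(t, j) = -1 (l(t, j) = 5/2 - ½*7 = 5/2 - 7/2 = -1)
m = 3 (m = -3/8 + (-7 - (-31 - 3))/8 = -3/8 + (-7 - 1*(-34))/8 = -3/8 + (-7 + 34)/8 = -3/8 + (⅛)*27 = -3/8 + 27/8 = 3)
l(-10, -5)*m + 41 = -1*3 + 41 = -3 + 41 = 38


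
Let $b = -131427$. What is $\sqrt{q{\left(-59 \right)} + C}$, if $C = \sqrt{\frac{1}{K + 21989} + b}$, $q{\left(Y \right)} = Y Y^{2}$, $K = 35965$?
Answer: $\frac{\sqrt{-689799488237964 + 57954 i \sqrt{441419411569578}}}{57954} \approx 0.39998 + 453.19 i$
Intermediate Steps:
$q{\left(Y \right)} = Y^{3}$
$C = \frac{i \sqrt{441419411569578}}{57954}$ ($C = \sqrt{\frac{1}{35965 + 21989} - 131427} = \sqrt{\frac{1}{57954} - 131427} = \sqrt{- \frac{7616720357}{57954}} = \frac{i \sqrt{441419411569578}}{57954} \approx 362.53 i$)
$\sqrt{q{\left(-59 \right)} + C} = \sqrt{\left(-59\right)^{3} + \frac{i \sqrt{441419411569578}}{57954}} = \sqrt{-205379 + \frac{i \sqrt{441419411569578}}{57954}}$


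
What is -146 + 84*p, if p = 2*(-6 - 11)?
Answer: -3002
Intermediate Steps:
p = -34 (p = 2*(-17) = -34)
-146 + 84*p = -146 + 84*(-34) = -146 - 2856 = -3002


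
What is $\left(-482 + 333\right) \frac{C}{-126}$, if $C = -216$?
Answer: $- \frac{1788}{7} \approx -255.43$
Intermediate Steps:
$\left(-482 + 333\right) \frac{C}{-126} = \left(-482 + 333\right) \left(- \frac{216}{-126}\right) = - 149 \left(\left(-216\right) \left(- \frac{1}{126}\right)\right) = \left(-149\right) \frac{12}{7} = - \frac{1788}{7}$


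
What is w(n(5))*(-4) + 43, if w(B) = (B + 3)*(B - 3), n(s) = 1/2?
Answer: 78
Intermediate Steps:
n(s) = ½
w(B) = (-3 + B)*(3 + B) (w(B) = (3 + B)*(-3 + B) = (-3 + B)*(3 + B))
w(n(5))*(-4) + 43 = (-9 + (½)²)*(-4) + 43 = (-9 + ¼)*(-4) + 43 = -35/4*(-4) + 43 = 35 + 43 = 78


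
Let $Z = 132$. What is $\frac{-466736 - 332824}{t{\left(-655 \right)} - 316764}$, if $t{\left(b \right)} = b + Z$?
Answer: $\frac{799560}{317287} \approx 2.52$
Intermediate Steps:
$t{\left(b \right)} = 132 + b$ ($t{\left(b \right)} = b + 132 = 132 + b$)
$\frac{-466736 - 332824}{t{\left(-655 \right)} - 316764} = \frac{-466736 - 332824}{\left(132 - 655\right) - 316764} = - \frac{799560}{-523 - 316764} = - \frac{799560}{-317287} = \left(-799560\right) \left(- \frac{1}{317287}\right) = \frac{799560}{317287}$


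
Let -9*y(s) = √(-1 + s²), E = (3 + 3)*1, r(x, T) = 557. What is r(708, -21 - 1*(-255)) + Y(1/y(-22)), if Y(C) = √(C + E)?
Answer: 557 + √(155526 - 483*√483)/161 ≈ 559.36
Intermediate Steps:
E = 6 (E = 6*1 = 6)
y(s) = -√(-1 + s²)/9
Y(C) = √(6 + C) (Y(C) = √(C + 6) = √(6 + C))
r(708, -21 - 1*(-255)) + Y(1/y(-22)) = 557 + √(6 + 1/(-√(-1 + (-22)²)/9)) = 557 + √(6 + 1/(-√(-1 + 484)/9)) = 557 + √(6 + 1/(-√483/9)) = 557 + √(6 - 3*√483/161)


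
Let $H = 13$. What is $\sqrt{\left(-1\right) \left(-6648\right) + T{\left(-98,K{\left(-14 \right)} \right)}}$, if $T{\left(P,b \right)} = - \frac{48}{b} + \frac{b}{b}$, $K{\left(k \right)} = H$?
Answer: $\frac{\sqrt{1123057}}{13} \approx 81.519$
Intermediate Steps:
$K{\left(k \right)} = 13$
$T{\left(P,b \right)} = 1 - \frac{48}{b}$ ($T{\left(P,b \right)} = - \frac{48}{b} + 1 = 1 - \frac{48}{b}$)
$\sqrt{\left(-1\right) \left(-6648\right) + T{\left(-98,K{\left(-14 \right)} \right)}} = \sqrt{\left(-1\right) \left(-6648\right) + \frac{-48 + 13}{13}} = \sqrt{6648 + \frac{1}{13} \left(-35\right)} = \sqrt{6648 - \frac{35}{13}} = \sqrt{\frac{86389}{13}} = \frac{\sqrt{1123057}}{13}$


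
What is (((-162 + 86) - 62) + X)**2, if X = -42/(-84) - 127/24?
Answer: 11744329/576 ≈ 20389.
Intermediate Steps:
X = -115/24 (X = -42*(-1/84) - 127*1/24 = 1/2 - 127/24 = -115/24 ≈ -4.7917)
(((-162 + 86) - 62) + X)**2 = (((-162 + 86) - 62) - 115/24)**2 = ((-76 - 62) - 115/24)**2 = (-138 - 115/24)**2 = (-3427/24)**2 = 11744329/576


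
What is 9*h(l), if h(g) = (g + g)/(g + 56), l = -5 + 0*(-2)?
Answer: -30/17 ≈ -1.7647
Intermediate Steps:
l = -5 (l = -5 + 0 = -5)
h(g) = 2*g/(56 + g) (h(g) = (2*g)/(56 + g) = 2*g/(56 + g))
9*h(l) = 9*(2*(-5)/(56 - 5)) = 9*(2*(-5)/51) = 9*(2*(-5)*(1/51)) = 9*(-10/51) = -30/17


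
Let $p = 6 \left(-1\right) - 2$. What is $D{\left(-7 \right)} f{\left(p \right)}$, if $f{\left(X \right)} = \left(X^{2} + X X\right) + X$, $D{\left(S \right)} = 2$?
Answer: $240$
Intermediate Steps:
$p = -8$ ($p = -6 - 2 = -8$)
$f{\left(X \right)} = X + 2 X^{2}$ ($f{\left(X \right)} = \left(X^{2} + X^{2}\right) + X = 2 X^{2} + X = X + 2 X^{2}$)
$D{\left(-7 \right)} f{\left(p \right)} = 2 \left(- 8 \left(1 + 2 \left(-8\right)\right)\right) = 2 \left(- 8 \left(1 - 16\right)\right) = 2 \left(\left(-8\right) \left(-15\right)\right) = 2 \cdot 120 = 240$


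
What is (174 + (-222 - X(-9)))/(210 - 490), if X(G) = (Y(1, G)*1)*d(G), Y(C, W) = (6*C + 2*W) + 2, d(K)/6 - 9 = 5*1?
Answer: -99/35 ≈ -2.8286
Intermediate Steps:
d(K) = 84 (d(K) = 54 + 6*(5*1) = 54 + 6*5 = 54 + 30 = 84)
Y(C, W) = 2 + 2*W + 6*C (Y(C, W) = (2*W + 6*C) + 2 = 2 + 2*W + 6*C)
X(G) = 672 + 168*G (X(G) = ((2 + 2*G + 6*1)*1)*84 = ((2 + 2*G + 6)*1)*84 = ((8 + 2*G)*1)*84 = (8 + 2*G)*84 = 672 + 168*G)
(174 + (-222 - X(-9)))/(210 - 490) = (174 + (-222 - (672 + 168*(-9))))/(210 - 490) = (174 + (-222 - (672 - 1512)))/(-280) = (174 + (-222 - 1*(-840)))*(-1/280) = (174 + (-222 + 840))*(-1/280) = (174 + 618)*(-1/280) = 792*(-1/280) = -99/35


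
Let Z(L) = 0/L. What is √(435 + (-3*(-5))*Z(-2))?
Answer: √435 ≈ 20.857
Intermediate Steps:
Z(L) = 0
√(435 + (-3*(-5))*Z(-2)) = √(435 - 3*(-5)*0) = √(435 + 15*0) = √(435 + 0) = √435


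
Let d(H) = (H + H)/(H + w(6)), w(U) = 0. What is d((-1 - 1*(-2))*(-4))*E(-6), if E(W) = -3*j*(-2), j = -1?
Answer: -12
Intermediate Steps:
d(H) = 2 (d(H) = (H + H)/(H + 0) = (2*H)/H = 2)
E(W) = -6 (E(W) = -3*(-1)*(-2) = 3*(-2) = -6)
d((-1 - 1*(-2))*(-4))*E(-6) = 2*(-6) = -12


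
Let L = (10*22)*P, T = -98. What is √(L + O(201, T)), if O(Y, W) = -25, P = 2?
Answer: √415 ≈ 20.372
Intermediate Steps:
L = 440 (L = (10*22)*2 = 220*2 = 440)
√(L + O(201, T)) = √(440 - 25) = √415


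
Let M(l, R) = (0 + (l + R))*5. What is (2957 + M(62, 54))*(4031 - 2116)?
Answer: 6773355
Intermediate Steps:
M(l, R) = 5*R + 5*l (M(l, R) = (0 + (R + l))*5 = (R + l)*5 = 5*R + 5*l)
(2957 + M(62, 54))*(4031 - 2116) = (2957 + (5*54 + 5*62))*(4031 - 2116) = (2957 + (270 + 310))*1915 = (2957 + 580)*1915 = 3537*1915 = 6773355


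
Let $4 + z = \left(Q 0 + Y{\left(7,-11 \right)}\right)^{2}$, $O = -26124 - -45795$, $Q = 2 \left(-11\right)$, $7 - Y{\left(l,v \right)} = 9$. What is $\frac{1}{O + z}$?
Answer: $\frac{1}{19671} \approx 5.0836 \cdot 10^{-5}$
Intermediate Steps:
$Y{\left(l,v \right)} = -2$ ($Y{\left(l,v \right)} = 7 - 9 = -2$)
$Q = -22$
$O = 19671$ ($O = -26124 + 45795 = 19671$)
$z = 0$ ($z = -4 + \left(\left(-22\right) 0 - 2\right)^{2} = -4 + \left(0 - 2\right)^{2} = -4 + \left(-2\right)^{2} = -4 + 4 = 0$)
$\frac{1}{O + z} = \frac{1}{19671 + 0} = \frac{1}{19671}$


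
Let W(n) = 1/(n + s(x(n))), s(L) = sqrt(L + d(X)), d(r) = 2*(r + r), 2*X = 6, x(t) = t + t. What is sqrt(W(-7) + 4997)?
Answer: sqrt((34978 - 4997*I*sqrt(2))/(7 - I*sqrt(2))) ≈ 70.688 - 0.0002*I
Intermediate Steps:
x(t) = 2*t
X = 3 (X = (1/2)*6 = 3)
d(r) = 4*r (d(r) = 2*(2*r) = 4*r)
s(L) = sqrt(12 + L) (s(L) = sqrt(L + 4*3) = sqrt(L + 12) = sqrt(12 + L))
W(n) = 1/(n + sqrt(12 + 2*n))
sqrt(W(-7) + 4997) = sqrt(1/(-7 + sqrt(2)*sqrt(6 - 7)) + 4997) = sqrt(1/(-7 + sqrt(2)*sqrt(-1)) + 4997) = sqrt(1/(-7 + sqrt(2)*I) + 4997) = sqrt(1/(-7 + I*sqrt(2)) + 4997) = sqrt(4997 + 1/(-7 + I*sqrt(2)))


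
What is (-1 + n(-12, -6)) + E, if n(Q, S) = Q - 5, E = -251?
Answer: -269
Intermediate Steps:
n(Q, S) = -5 + Q
(-1 + n(-12, -6)) + E = (-1 + (-5 - 12)) - 251 = (-1 - 17) - 251 = -18 - 251 = -269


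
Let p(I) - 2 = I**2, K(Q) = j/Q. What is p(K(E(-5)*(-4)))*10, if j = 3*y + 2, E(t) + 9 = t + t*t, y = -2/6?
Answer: 19365/968 ≈ 20.005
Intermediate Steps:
y = -1/3 (y = -2*1/6 = -1/3 ≈ -0.33333)
E(t) = -9 + t + t**2 (E(t) = -9 + (t + t*t) = -9 + (t + t**2) = -9 + t + t**2)
j = 1 (j = 3*(-1/3) + 2 = -1 + 2 = 1)
K(Q) = 1/Q
p(I) = 2 + I**2
p(K(E(-5)*(-4)))*10 = (2 + (1/((-9 - 5 + (-5)**2)*(-4)))**2)*10 = (2 + (1/((-9 - 5 + 25)*(-4)))**2)*10 = (2 + (1/(11*(-4)))**2)*10 = (2 + (1/(-44))**2)*10 = (2 + (-1/44)**2)*10 = (2 + 1/1936)*10 = (3873/1936)*10 = 19365/968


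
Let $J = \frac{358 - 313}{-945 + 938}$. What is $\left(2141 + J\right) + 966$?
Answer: $\frac{21704}{7} \approx 3100.6$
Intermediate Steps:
$J = - \frac{45}{7}$ ($J = \frac{45}{-7} = 45 \left(- \frac{1}{7}\right) = - \frac{45}{7} \approx -6.4286$)
$\left(2141 + J\right) + 966 = \left(2141 - \frac{45}{7}\right) + 966 = \frac{14942}{7} + 966 = \frac{21704}{7}$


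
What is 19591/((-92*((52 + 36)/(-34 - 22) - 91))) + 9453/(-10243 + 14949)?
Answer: 604458385/140276448 ≈ 4.3091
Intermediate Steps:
19591/((-92*((52 + 36)/(-34 - 22) - 91))) + 9453/(-10243 + 14949) = 19591/((-92*(88/(-56) - 91))) + 9453/4706 = 19591/((-92*(88*(-1/56) - 91))) + 9453*(1/4706) = 19591/((-92*(-11/7 - 91))) + 9453/4706 = 19591/((-92*(-648/7))) + 9453/4706 = 19591/(59616/7) + 9453/4706 = 19591*(7/59616) + 9453/4706 = 137137/59616 + 9453/4706 = 604458385/140276448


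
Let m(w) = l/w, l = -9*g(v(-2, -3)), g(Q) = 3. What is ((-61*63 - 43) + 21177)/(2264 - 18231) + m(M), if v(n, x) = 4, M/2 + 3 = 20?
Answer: -1019003/542878 ≈ -1.8770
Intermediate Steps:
M = 34 (M = -6 + 2*20 = -6 + 40 = 34)
l = -27 (l = -9*3 = -27)
m(w) = -27/w
((-61*63 - 43) + 21177)/(2264 - 18231) + m(M) = ((-61*63 - 43) + 21177)/(2264 - 18231) - 27/34 = ((-3843 - 43) + 21177)/(-15967) - 27*1/34 = (-3886 + 21177)*(-1/15967) - 27/34 = 17291*(-1/15967) - 27/34 = -17291/15967 - 27/34 = -1019003/542878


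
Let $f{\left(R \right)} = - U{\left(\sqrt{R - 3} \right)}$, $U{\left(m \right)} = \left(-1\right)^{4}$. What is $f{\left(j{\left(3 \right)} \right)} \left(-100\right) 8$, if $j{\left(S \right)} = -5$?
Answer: $800$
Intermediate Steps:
$U{\left(m \right)} = 1$
$f{\left(R \right)} = -1$ ($f{\left(R \right)} = \left(-1\right) 1 = -1$)
$f{\left(j{\left(3 \right)} \right)} \left(-100\right) 8 = \left(-1\right) \left(-100\right) 8 = 100 \cdot 8 = 800$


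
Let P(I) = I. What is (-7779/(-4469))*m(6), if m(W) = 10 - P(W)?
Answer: 31116/4469 ≈ 6.9626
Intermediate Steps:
m(W) = 10 - W
(-7779/(-4469))*m(6) = (-7779/(-4469))*(10 - 1*6) = (-7779*(-1/4469))*(10 - 6) = (7779/4469)*4 = 31116/4469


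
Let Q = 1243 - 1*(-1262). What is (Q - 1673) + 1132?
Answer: 1964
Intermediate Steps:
Q = 2505 (Q = 1243 + 1262 = 2505)
(Q - 1673) + 1132 = (2505 - 1673) + 1132 = 832 + 1132 = 1964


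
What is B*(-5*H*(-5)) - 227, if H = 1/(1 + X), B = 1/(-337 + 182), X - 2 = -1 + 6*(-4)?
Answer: -154809/682 ≈ -226.99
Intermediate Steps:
X = -23 (X = 2 + (-1 + 6*(-4)) = 2 + (-1 - 24) = 2 - 25 = -23)
B = -1/155 (B = 1/(-155) = -1/155 ≈ -0.0064516)
H = -1/22 (H = 1/(1 - 23) = 1/(-22) = -1/22 ≈ -0.045455)
B*(-5*H*(-5)) - 227 = -(-5*(-1/22))*(-5)/155 - 227 = -(-5)/682 - 227 = -1/155*(-25/22) - 227 = 5/682 - 227 = -154809/682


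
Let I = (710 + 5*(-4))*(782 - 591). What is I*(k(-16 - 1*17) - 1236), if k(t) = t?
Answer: -167241510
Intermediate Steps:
I = 131790 (I = (710 - 20)*191 = 690*191 = 131790)
I*(k(-16 - 1*17) - 1236) = 131790*((-16 - 1*17) - 1236) = 131790*((-16 - 17) - 1236) = 131790*(-33 - 1236) = 131790*(-1269) = -167241510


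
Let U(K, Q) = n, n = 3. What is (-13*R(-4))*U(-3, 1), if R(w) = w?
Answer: 156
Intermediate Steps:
U(K, Q) = 3
(-13*R(-4))*U(-3, 1) = -13*(-4)*3 = 52*3 = 156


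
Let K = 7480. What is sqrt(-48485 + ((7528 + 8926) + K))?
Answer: I*sqrt(24551) ≈ 156.69*I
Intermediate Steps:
sqrt(-48485 + ((7528 + 8926) + K)) = sqrt(-48485 + ((7528 + 8926) + 7480)) = sqrt(-48485 + (16454 + 7480)) = sqrt(-48485 + 23934) = sqrt(-24551) = I*sqrt(24551)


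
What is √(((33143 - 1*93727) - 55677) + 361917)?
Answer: 2*√61414 ≈ 495.64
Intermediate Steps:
√(((33143 - 1*93727) - 55677) + 361917) = √(((33143 - 93727) - 55677) + 361917) = √((-60584 - 55677) + 361917) = √(-116261 + 361917) = √245656 = 2*√61414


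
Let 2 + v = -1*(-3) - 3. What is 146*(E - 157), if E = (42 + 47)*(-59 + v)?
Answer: -815556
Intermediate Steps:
v = -2 (v = -2 + (-1*(-3) - 3) = -2 + (3 - 3) = -2 + 0 = -2)
E = -5429 (E = (42 + 47)*(-59 - 2) = 89*(-61) = -5429)
146*(E - 157) = 146*(-5429 - 157) = 146*(-5586) = -815556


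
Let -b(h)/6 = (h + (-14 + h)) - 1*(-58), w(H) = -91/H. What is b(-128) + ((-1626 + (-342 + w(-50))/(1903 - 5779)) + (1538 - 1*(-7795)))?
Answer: 1740147209/193800 ≈ 8979.1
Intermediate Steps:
b(h) = -264 - 12*h (b(h) = -6*((h + (-14 + h)) - 1*(-58)) = -6*((-14 + 2*h) + 58) = -6*(44 + 2*h) = -264 - 12*h)
b(-128) + ((-1626 + (-342 + w(-50))/(1903 - 5779)) + (1538 - 1*(-7795))) = (-264 - 12*(-128)) + ((-1626 + (-342 - 91/(-50))/(1903 - 5779)) + (1538 - 1*(-7795))) = (-264 + 1536) + ((-1626 + (-342 - 91*(-1/50))/(-3876)) + (1538 + 7795)) = 1272 + ((-1626 + (-342 + 91/50)*(-1/3876)) + 9333) = 1272 + ((-1626 - 17009/50*(-1/3876)) + 9333) = 1272 + ((-1626 + 17009/193800) + 9333) = 1272 + (-315101791/193800 + 9333) = 1272 + 1493633609/193800 = 1740147209/193800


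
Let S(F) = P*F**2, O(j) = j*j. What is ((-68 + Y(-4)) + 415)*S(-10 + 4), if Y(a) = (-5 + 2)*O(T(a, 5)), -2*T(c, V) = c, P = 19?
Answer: 229140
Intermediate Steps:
T(c, V) = -c/2
O(j) = j**2
S(F) = 19*F**2
Y(a) = -3*a**2/4 (Y(a) = (-5 + 2)*(-a/2)**2 = -3*a**2/4)
((-68 + Y(-4)) + 415)*S(-10 + 4) = ((-68 - 3/4*(-4)**2) + 415)*(19*(-10 + 4)**2) = ((-68 - 3/4*16) + 415)*(19*(-6)**2) = ((-68 - 12) + 415)*(19*36) = (-80 + 415)*684 = 335*684 = 229140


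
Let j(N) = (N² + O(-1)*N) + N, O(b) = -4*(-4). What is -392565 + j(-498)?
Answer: -153027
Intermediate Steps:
O(b) = 16
j(N) = N² + 17*N (j(N) = (N² + 16*N) + N = N² + 17*N)
-392565 + j(-498) = -392565 - 498*(17 - 498) = -392565 - 498*(-481) = -392565 + 239538 = -153027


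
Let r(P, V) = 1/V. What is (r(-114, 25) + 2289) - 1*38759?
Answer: -911749/25 ≈ -36470.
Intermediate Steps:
(r(-114, 25) + 2289) - 1*38759 = (1/25 + 2289) - 1*38759 = (1/25 + 2289) - 38759 = 57226/25 - 38759 = -911749/25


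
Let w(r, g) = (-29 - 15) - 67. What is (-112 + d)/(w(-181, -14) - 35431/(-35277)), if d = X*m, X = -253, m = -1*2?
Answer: -631779/176378 ≈ -3.5820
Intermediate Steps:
m = -2
w(r, g) = -111 (w(r, g) = -44 - 67 = -111)
d = 506 (d = -253*(-2) = 506)
(-112 + d)/(w(-181, -14) - 35431/(-35277)) = (-112 + 506)/(-111 - 35431/(-35277)) = 394/(-111 - 35431*(-1/35277)) = 394/(-111 + 3221/3207) = 394/(-352756/3207) = 394*(-3207/352756) = -631779/176378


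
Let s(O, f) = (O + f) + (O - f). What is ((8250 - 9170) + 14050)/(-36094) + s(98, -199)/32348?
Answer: -52206852/145946089 ≈ -0.35771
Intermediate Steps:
s(O, f) = 2*O
((8250 - 9170) + 14050)/(-36094) + s(98, -199)/32348 = ((8250 - 9170) + 14050)/(-36094) + (2*98)/32348 = (-920 + 14050)*(-1/36094) + 196*(1/32348) = 13130*(-1/36094) + 49/8087 = -6565/18047 + 49/8087 = -52206852/145946089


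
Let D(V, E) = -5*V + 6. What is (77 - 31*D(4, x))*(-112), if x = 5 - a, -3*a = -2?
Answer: -57232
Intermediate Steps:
a = 2/3 (a = -1/3*(-2) = 2/3 ≈ 0.66667)
x = 13/3 (x = 5 - 1*2/3 = 5 - 2/3 = 13/3 ≈ 4.3333)
D(V, E) = 6 - 5*V
(77 - 31*D(4, x))*(-112) = (77 - 31*(6 - 5*4))*(-112) = (77 - 31*(6 - 20))*(-112) = (77 - 31*(-14))*(-112) = (77 + 434)*(-112) = 511*(-112) = -57232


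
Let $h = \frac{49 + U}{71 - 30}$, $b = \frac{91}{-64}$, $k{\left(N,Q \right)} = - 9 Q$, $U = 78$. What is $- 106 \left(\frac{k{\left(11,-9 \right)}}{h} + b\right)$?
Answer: $- \frac{10652311}{4064} \approx -2621.1$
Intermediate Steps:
$b = - \frac{91}{64}$ ($b = 91 \left(- \frac{1}{64}\right) = - \frac{91}{64} \approx -1.4219$)
$h = \frac{127}{41}$ ($h = \frac{49 + 78}{71 - 30} = \frac{127}{41} \approx 3.0976$)
$- 106 \left(\frac{k{\left(11,-9 \right)}}{h} + b\right) = - 106 \left(\frac{\left(-9\right) \left(-9\right)}{\frac{127}{41}} - \frac{91}{64}\right) = - 106 \left(81 \cdot \frac{41}{127} - \frac{91}{64}\right) = - 106 \left(\frac{3321}{127} - \frac{91}{64}\right) = \left(-106\right) \frac{200987}{8128} = - \frac{10652311}{4064}$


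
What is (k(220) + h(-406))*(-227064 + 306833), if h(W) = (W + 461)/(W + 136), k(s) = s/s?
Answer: 3430067/54 ≈ 63520.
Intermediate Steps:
k(s) = 1
h(W) = (461 + W)/(136 + W)
(k(220) + h(-406))*(-227064 + 306833) = (1 + (461 - 406)/(136 - 406))*(-227064 + 306833) = (1 + 55/(-270))*79769 = (1 - 1/270*55)*79769 = (1 - 11/54)*79769 = (43/54)*79769 = 3430067/54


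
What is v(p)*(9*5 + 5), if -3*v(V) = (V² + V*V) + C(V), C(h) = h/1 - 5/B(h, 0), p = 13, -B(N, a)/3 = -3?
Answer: -157700/27 ≈ -5840.7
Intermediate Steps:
B(N, a) = 9 (B(N, a) = -3*(-3) = 9)
C(h) = -5/9 + h (C(h) = h/1 - 5/9 = h*1 - 5*⅑ = h - 5/9 = -5/9 + h)
v(V) = 5/27 - 2*V²/3 - V/3 (v(V) = -((V² + V*V) + (-5/9 + V))/3 = -((V² + V²) + (-5/9 + V))/3 = -(2*V² + (-5/9 + V))/3 = -(-5/9 + V + 2*V²)/3 = 5/27 - 2*V²/3 - V/3)
v(p)*(9*5 + 5) = (5/27 - ⅔*13² - ⅓*13)*(9*5 + 5) = (5/27 - ⅔*169 - 13/3)*(45 + 5) = (5/27 - 338/3 - 13/3)*50 = -3154/27*50 = -157700/27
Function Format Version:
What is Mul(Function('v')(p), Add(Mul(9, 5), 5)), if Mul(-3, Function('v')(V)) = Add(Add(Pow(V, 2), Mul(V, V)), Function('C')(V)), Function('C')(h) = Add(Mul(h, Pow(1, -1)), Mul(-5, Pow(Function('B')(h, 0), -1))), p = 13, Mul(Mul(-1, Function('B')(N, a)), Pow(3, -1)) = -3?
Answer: Rational(-157700, 27) ≈ -5840.7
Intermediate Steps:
Function('B')(N, a) = 9 (Function('B')(N, a) = Mul(-3, -3) = 9)
Function('C')(h) = Add(Rational(-5, 9), h) (Function('C')(h) = Add(Mul(h, Pow(1, -1)), Mul(-5, Pow(9, -1))) = Add(Mul(h, 1), Mul(-5, Rational(1, 9))) = Add(h, Rational(-5, 9)) = Add(Rational(-5, 9), h))
Function('v')(V) = Add(Rational(5, 27), Mul(Rational(-2, 3), Pow(V, 2)), Mul(Rational(-1, 3), V)) (Function('v')(V) = Mul(Rational(-1, 3), Add(Add(Pow(V, 2), Mul(V, V)), Add(Rational(-5, 9), V))) = Mul(Rational(-1, 3), Add(Add(Pow(V, 2), Pow(V, 2)), Add(Rational(-5, 9), V))) = Mul(Rational(-1, 3), Add(Mul(2, Pow(V, 2)), Add(Rational(-5, 9), V))) = Mul(Rational(-1, 3), Add(Rational(-5, 9), V, Mul(2, Pow(V, 2)))) = Add(Rational(5, 27), Mul(Rational(-2, 3), Pow(V, 2)), Mul(Rational(-1, 3), V)))
Mul(Function('v')(p), Add(Mul(9, 5), 5)) = Mul(Add(Rational(5, 27), Mul(Rational(-2, 3), Pow(13, 2)), Mul(Rational(-1, 3), 13)), Add(Mul(9, 5), 5)) = Mul(Add(Rational(5, 27), Mul(Rational(-2, 3), 169), Rational(-13, 3)), Add(45, 5)) = Mul(Add(Rational(5, 27), Rational(-338, 3), Rational(-13, 3)), 50) = Mul(Rational(-3154, 27), 50) = Rational(-157700, 27)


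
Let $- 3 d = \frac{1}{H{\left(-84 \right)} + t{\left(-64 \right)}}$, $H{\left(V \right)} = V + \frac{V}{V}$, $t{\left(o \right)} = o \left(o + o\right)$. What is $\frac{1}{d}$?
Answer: $-24327$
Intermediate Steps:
$t{\left(o \right)} = 2 o^{2}$ ($t{\left(o \right)} = o 2 o = 2 o^{2}$)
$H{\left(V \right)} = 1 + V$ ($H{\left(V \right)} = V + 1 = 1 + V$)
$d = - \frac{1}{24327}$ ($d = - \frac{1}{3 \left(\left(1 - 84\right) + 2 \left(-64\right)^{2}\right)} = - \frac{1}{3 \left(-83 + 2 \cdot 4096\right)} = - \frac{1}{3 \left(-83 + 8192\right)} = - \frac{1}{3 \cdot 8109} = \left(- \frac{1}{3}\right) \frac{1}{8109} = - \frac{1}{24327} \approx -4.1107 \cdot 10^{-5}$)
$\frac{1}{d} = \frac{1}{- \frac{1}{24327}} = -24327$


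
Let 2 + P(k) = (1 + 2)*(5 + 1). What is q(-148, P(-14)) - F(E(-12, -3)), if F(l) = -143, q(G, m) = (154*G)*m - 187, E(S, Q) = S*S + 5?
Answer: -364716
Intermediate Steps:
E(S, Q) = 5 + S**2 (E(S, Q) = S**2 + 5 = 5 + S**2)
P(k) = 16 (P(k) = -2 + (1 + 2)*(5 + 1) = -2 + 3*6 = -2 + 18 = 16)
q(G, m) = -187 + 154*G*m (q(G, m) = 154*G*m - 187 = -187 + 154*G*m)
q(-148, P(-14)) - F(E(-12, -3)) = (-187 + 154*(-148)*16) - 1*(-143) = (-187 - 364672) + 143 = -364859 + 143 = -364716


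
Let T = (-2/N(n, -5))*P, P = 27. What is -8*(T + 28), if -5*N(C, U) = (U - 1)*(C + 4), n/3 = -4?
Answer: -269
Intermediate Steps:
n = -12 (n = 3*(-4) = -12)
N(C, U) = -(-1 + U)*(4 + C)/5 (N(C, U) = -(U - 1)*(C + 4)/5 = -(-1 + U)*(4 + C)/5)
T = 45/8 (T = -2/(4/5 - 4/5*(-5) + (1/5)*(-12) - 1/5*(-12)*(-5))*27 = -2/(4/5 + 4 - 12/5 - 12)*27 = -2/(-48/5)*27 = -2*(-5/48)*27 = (5/24)*27 = 45/8 ≈ 5.6250)
-8*(T + 28) = -8*(45/8 + 28) = -8*269/8 = -269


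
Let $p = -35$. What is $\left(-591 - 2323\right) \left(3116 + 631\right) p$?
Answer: $382156530$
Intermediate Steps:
$\left(-591 - 2323\right) \left(3116 + 631\right) p = \left(-591 - 2323\right) \left(3116 + 631\right) \left(-35\right) = \left(-2914\right) 3747 \left(-35\right) = \left(-10918758\right) \left(-35\right) = 382156530$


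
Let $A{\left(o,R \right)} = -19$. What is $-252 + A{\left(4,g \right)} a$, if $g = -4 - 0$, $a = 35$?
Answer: $-917$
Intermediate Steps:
$g = -4$ ($g = -4 + 0 = -4$)
$-252 + A{\left(4,g \right)} a = -252 - 665 = -917$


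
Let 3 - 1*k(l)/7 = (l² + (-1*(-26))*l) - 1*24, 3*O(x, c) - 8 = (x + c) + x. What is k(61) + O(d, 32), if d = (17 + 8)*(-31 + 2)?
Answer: -37430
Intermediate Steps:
d = -725 (d = 25*(-29) = -725)
O(x, c) = 8/3 + c/3 + 2*x/3 (O(x, c) = 8/3 + ((x + c) + x)/3 = 8/3 + ((c + x) + x)/3 = 8/3 + (c + 2*x)/3 = 8/3 + (c/3 + 2*x/3) = 8/3 + c/3 + 2*x/3)
k(l) = 189 - 182*l - 7*l² (k(l) = 21 - 7*((l² + (-1*(-26))*l) - 1*24) = 21 - 7*((l² + 26*l) - 24) = 21 - 7*(-24 + l² + 26*l) = 21 + (168 - 182*l - 7*l²) = 189 - 182*l - 7*l²)
k(61) + O(d, 32) = (189 - 182*61 - 7*61²) + (8/3 + (⅓)*32 + (⅔)*(-725)) = (189 - 11102 - 7*3721) + (8/3 + 32/3 - 1450/3) = (189 - 11102 - 26047) - 470 = -36960 - 470 = -37430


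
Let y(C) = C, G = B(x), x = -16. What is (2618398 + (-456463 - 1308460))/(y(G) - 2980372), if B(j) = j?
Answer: -853475/2980388 ≈ -0.28636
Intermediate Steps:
G = -16
(2618398 + (-456463 - 1308460))/(y(G) - 2980372) = (2618398 + (-456463 - 1308460))/(-16 - 2980372) = (2618398 - 1764923)/(-2980388) = 853475*(-1/2980388) = -853475/2980388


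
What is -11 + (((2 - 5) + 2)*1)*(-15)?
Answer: 4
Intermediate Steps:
-11 + (((2 - 5) + 2)*1)*(-15) = -11 + ((-3 + 2)*1)*(-15) = -11 - 1*1*(-15) = -11 - 1*(-15) = -11 + 15 = 4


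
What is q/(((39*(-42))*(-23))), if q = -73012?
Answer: -36506/18837 ≈ -1.9380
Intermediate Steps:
q/(((39*(-42))*(-23))) = -73012/((39*(-42))*(-23)) = -73012/((-1638*(-23))) = -73012/37674 = -73012*1/37674 = -36506/18837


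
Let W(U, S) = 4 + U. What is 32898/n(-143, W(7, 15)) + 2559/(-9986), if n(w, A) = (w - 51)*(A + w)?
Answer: 21915713/21310124 ≈ 1.0284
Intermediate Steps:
n(w, A) = (-51 + w)*(A + w)
32898/n(-143, W(7, 15)) + 2559/(-9986) = 32898/((-143)² - 51*(4 + 7) - 51*(-143) + (4 + 7)*(-143)) + 2559/(-9986) = 32898/(20449 - 51*11 + 7293 + 11*(-143)) + 2559*(-1/9986) = 32898/(20449 - 561 + 7293 - 1573) - 2559/9986 = 32898/25608 - 2559/9986 = 32898*(1/25608) - 2559/9986 = 5483/4268 - 2559/9986 = 21915713/21310124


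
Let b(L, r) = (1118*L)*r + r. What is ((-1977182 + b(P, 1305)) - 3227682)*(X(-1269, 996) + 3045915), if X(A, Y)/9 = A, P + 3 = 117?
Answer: 488921621156694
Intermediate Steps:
P = 114 (P = -3 + 117 = 114)
X(A, Y) = 9*A
b(L, r) = r + 1118*L*r (b(L, r) = 1118*L*r + r = r + 1118*L*r)
((-1977182 + b(P, 1305)) - 3227682)*(X(-1269, 996) + 3045915) = ((-1977182 + 1305*(1 + 1118*114)) - 3227682)*(9*(-1269) + 3045915) = ((-1977182 + 1305*(1 + 127452)) - 3227682)*(-11421 + 3045915) = ((-1977182 + 1305*127453) - 3227682)*3034494 = ((-1977182 + 166326165) - 3227682)*3034494 = (164348983 - 3227682)*3034494 = 161121301*3034494 = 488921621156694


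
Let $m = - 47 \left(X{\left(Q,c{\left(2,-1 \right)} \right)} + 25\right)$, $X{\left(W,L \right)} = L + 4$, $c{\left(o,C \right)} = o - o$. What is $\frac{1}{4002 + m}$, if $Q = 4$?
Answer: $\frac{1}{2639} \approx 0.00037893$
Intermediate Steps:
$c{\left(o,C \right)} = 0$
$X{\left(W,L \right)} = 4 + L$
$m = -1363$ ($m = - 47 \left(\left(4 + 0\right) + 25\right) = - 47 \left(4 + 25\right) = \left(-47\right) 29 = -1363$)
$\frac{1}{4002 + m} = \frac{1}{4002 - 1363} = \frac{1}{2639}$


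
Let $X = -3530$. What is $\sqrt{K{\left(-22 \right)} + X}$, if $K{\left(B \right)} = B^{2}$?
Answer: $i \sqrt{3046} \approx 55.191 i$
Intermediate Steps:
$\sqrt{K{\left(-22 \right)} + X} = \sqrt{\left(-22\right)^{2} - 3530} = \sqrt{484 - 3530} = \sqrt{-3046} = i \sqrt{3046}$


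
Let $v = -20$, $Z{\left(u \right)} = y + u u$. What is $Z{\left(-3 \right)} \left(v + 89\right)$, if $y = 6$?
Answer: $1035$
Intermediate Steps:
$Z{\left(u \right)} = 6 + u^{2}$ ($Z{\left(u \right)} = 6 + u u = 6 + u^{2}$)
$Z{\left(-3 \right)} \left(v + 89\right) = \left(6 + \left(-3\right)^{2}\right) \left(-20 + 89\right) = \left(6 + 9\right) 69 = 15 \cdot 69 = 1035$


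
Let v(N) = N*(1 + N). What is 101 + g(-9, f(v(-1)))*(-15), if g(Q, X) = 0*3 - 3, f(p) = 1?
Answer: 146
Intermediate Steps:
g(Q, X) = -3 (g(Q, X) = 0 - 3 = -3)
101 + g(-9, f(v(-1)))*(-15) = 101 - 3*(-15) = 101 + 45 = 146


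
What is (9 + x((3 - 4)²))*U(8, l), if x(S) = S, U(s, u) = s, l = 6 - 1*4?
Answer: 80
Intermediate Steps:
l = 2 (l = 6 - 4 = 2)
(9 + x((3 - 4)²))*U(8, l) = (9 + (3 - 4)²)*8 = (9 + (-1)²)*8 = (9 + 1)*8 = 10*8 = 80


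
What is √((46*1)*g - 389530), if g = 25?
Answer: 2*I*√97095 ≈ 623.2*I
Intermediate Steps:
√((46*1)*g - 389530) = √((46*1)*25 - 389530) = √(46*25 - 389530) = √(1150 - 389530) = √(-388380) = 2*I*√97095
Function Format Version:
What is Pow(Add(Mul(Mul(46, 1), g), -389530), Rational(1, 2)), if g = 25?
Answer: Mul(2, I, Pow(97095, Rational(1, 2))) ≈ Mul(623.20, I)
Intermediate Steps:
Pow(Add(Mul(Mul(46, 1), g), -389530), Rational(1, 2)) = Pow(Add(Mul(Mul(46, 1), 25), -389530), Rational(1, 2)) = Pow(Add(Mul(46, 25), -389530), Rational(1, 2)) = Pow(Add(1150, -389530), Rational(1, 2)) = Pow(-388380, Rational(1, 2)) = Mul(2, I, Pow(97095, Rational(1, 2)))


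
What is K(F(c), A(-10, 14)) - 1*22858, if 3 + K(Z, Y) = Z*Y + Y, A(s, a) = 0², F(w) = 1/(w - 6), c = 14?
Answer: -22861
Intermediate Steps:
F(w) = 1/(-6 + w)
A(s, a) = 0
K(Z, Y) = -3 + Y + Y*Z (K(Z, Y) = -3 + (Z*Y + Y) = -3 + (Y*Z + Y) = -3 + (Y + Y*Z) = -3 + Y + Y*Z)
K(F(c), A(-10, 14)) - 1*22858 = (-3 + 0 + 0/(-6 + 14)) - 1*22858 = (-3 + 0 + 0/8) - 22858 = (-3 + 0 + 0*(⅛)) - 22858 = (-3 + 0 + 0) - 22858 = -3 - 22858 = -22861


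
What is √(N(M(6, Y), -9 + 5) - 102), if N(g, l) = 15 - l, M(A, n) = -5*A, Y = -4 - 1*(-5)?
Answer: I*√83 ≈ 9.1104*I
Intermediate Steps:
Y = 1 (Y = -4 + 5 = 1)
√(N(M(6, Y), -9 + 5) - 102) = √((15 - (-9 + 5)) - 102) = √((15 - 1*(-4)) - 102) = √((15 + 4) - 102) = √(19 - 102) = √(-83) = I*√83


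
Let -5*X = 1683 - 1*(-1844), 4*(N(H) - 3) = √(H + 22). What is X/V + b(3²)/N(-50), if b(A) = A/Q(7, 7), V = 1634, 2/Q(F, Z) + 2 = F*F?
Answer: 478693/8170 - 423*I*√7/43 ≈ 58.592 - 26.027*I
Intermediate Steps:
N(H) = 3 + √(22 + H)/4 (N(H) = 3 + √(H + 22)/4 = 3 + √(22 + H)/4)
Q(F, Z) = 2/(-2 + F²) (Q(F, Z) = 2/(-2 + F*F) = 2/(-2 + F²))
X = -3527/5 (X = -(1683 - 1*(-1844))/5 = -(1683 + 1844)/5 = -⅕*3527 = -3527/5 ≈ -705.40)
b(A) = 47*A/2 (b(A) = A/((2/(-2 + 7²))) = A/((2/(-2 + 49))) = A/((2/47)) = A/((2*(1/47))) = A/(2/47) = A*(47/2) = 47*A/2)
X/V + b(3²)/N(-50) = -3527/5/1634 + ((47/2)*3²)/(3 + √(22 - 50)/4) = -3527/5*1/1634 + ((47/2)*9)/(3 + √(-28)/4) = -3527/8170 + 423/(2*(3 + (2*I*√7)/4)) = -3527/8170 + 423/(2*(3 + I*√7/2))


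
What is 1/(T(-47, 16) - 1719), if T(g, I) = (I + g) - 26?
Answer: -1/1776 ≈ -0.00056306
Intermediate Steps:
T(g, I) = -26 + I + g
1/(T(-47, 16) - 1719) = 1/((-26 + 16 - 47) - 1719) = 1/(-57 - 1719) = 1/(-1776) = -1/1776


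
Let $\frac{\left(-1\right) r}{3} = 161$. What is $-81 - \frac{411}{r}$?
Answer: $- \frac{12904}{161} \approx -80.149$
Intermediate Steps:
$r = -483$ ($r = \left(-3\right) 161 = -483$)
$-81 - \frac{411}{r} = -81 - \frac{411}{-483} = -81 - - \frac{137}{161} = -81 + \frac{137}{161} = - \frac{12904}{161}$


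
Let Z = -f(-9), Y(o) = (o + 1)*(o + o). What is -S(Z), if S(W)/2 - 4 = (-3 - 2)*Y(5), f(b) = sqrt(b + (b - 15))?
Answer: 592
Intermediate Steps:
Y(o) = 2*o*(1 + o) (Y(o) = (1 + o)*(2*o) = 2*o*(1 + o))
f(b) = sqrt(-15 + 2*b) (f(b) = sqrt(b + (-15 + b)) = sqrt(-15 + 2*b))
Z = -I*sqrt(33) (Z = -sqrt(-15 + 2*(-9)) = -sqrt(-15 - 18) = -sqrt(-33) = -I*sqrt(33) ≈ -5.7446*I)
S(W) = -592 (S(W) = 8 + 2*((-3 - 2)*(2*5*(1 + 5))) = 8 + 2*(-10*5*6) = 8 + 2*(-5*60) = 8 + 2*(-300) = 8 - 600 = -592)
-S(Z) = -1*(-592) = 592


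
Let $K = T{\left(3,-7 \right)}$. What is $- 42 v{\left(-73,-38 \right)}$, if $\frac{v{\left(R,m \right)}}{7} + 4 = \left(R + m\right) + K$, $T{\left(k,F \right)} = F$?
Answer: $35868$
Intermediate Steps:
$K = -7$
$v{\left(R,m \right)} = -77 + 7 R + 7 m$ ($v{\left(R,m \right)} = -28 + 7 \left(\left(R + m\right) - 7\right) = -28 + 7 \left(-7 + R + m\right) = -28 + \left(-49 + 7 R + 7 m\right) = -77 + 7 R + 7 m$)
$- 42 v{\left(-73,-38 \right)} = - 42 \left(-77 + 7 \left(-73\right) + 7 \left(-38\right)\right) = - 42 \left(-77 - 511 - 266\right) = \left(-42\right) \left(-854\right) = 35868$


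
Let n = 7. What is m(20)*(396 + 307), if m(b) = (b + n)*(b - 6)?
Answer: 265734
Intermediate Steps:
m(b) = (-6 + b)*(7 + b) (m(b) = (b + 7)*(b - 6) = (7 + b)*(-6 + b) = (-6 + b)*(7 + b))
m(20)*(396 + 307) = (-42 + 20 + 20**2)*(396 + 307) = (-42 + 20 + 400)*703 = 378*703 = 265734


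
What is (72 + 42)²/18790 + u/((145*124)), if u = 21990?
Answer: 32343009/16892210 ≈ 1.9147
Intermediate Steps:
(72 + 42)²/18790 + u/((145*124)) = (72 + 42)²/18790 + 21990/((145*124)) = 114²*(1/18790) + 21990/17980 = 12996*(1/18790) + 21990*(1/17980) = 6498/9395 + 2199/1798 = 32343009/16892210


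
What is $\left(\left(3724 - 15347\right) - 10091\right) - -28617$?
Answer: $6903$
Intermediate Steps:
$\left(\left(3724 - 15347\right) - 10091\right) - -28617 = \left(-11623 - 10091\right) + 28617 = -21714 + 28617 = 6903$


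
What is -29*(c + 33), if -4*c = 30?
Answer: -1479/2 ≈ -739.50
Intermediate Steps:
c = -15/2 (c = -1/4*30 = -15/2 ≈ -7.5000)
-29*(c + 33) = -29*(-15/2 + 33) = -29*51/2 = -1479/2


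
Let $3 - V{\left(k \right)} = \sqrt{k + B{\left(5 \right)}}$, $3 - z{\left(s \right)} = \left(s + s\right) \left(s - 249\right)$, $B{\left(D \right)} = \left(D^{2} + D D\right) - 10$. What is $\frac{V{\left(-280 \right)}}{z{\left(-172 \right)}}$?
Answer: $- \frac{3}{144821} + \frac{4 i \sqrt{15}}{144821} \approx -2.0715 \cdot 10^{-5} + 0.00010697 i$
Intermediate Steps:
$B{\left(D \right)} = -10 + 2 D^{2}$ ($B{\left(D \right)} = \left(D^{2} + D^{2}\right) - 10 = 2 D^{2} - 10 = -10 + 2 D^{2}$)
$z{\left(s \right)} = 3 - 2 s \left(-249 + s\right)$ ($z{\left(s \right)} = 3 - \left(s + s\right) \left(s - 249\right) = 3 - 2 s \left(-249 + s\right)$)
$V{\left(k \right)} = 3 - \sqrt{40 + k}$ ($V{\left(k \right)} = 3 - \sqrt{k - \left(10 - 2 \cdot 5^{2}\right)} = 3 - \sqrt{k + \left(-10 + 2 \cdot 25\right)} = 3 - \sqrt{k + \left(-10 + 50\right)} = 3 - \sqrt{k + 40} = 3 - \sqrt{40 + k}$)
$\frac{V{\left(-280 \right)}}{z{\left(-172 \right)}} = \frac{3 - \sqrt{40 - 280}}{3 - 2 \left(-172\right)^{2} + 498 \left(-172\right)} = \frac{3 - \sqrt{-240}}{3 - 59168 - 85656} = \frac{3 - 4 i \sqrt{15}}{3 - 59168 - 85656} = \frac{3 - 4 i \sqrt{15}}{-144821} = \left(3 - 4 i \sqrt{15}\right) \left(- \frac{1}{144821}\right) = - \frac{3}{144821} + \frac{4 i \sqrt{15}}{144821}$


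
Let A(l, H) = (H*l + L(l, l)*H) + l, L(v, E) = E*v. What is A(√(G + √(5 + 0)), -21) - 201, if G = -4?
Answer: -117 - 21*√5 - 20*I*√(4 - √5) ≈ -163.96 - 26.563*I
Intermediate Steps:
A(l, H) = l + H*l + H*l² (A(l, H) = (H*l + (l*l)*H) + l = (H*l + l²*H) + l = (H*l + H*l²) + l = l + H*l + H*l²)
A(√(G + √(5 + 0)), -21) - 201 = √(-4 + √(5 + 0))*(1 - 21 - 21*√(-4 + √(5 + 0))) - 201 = √(-4 + √5)*(1 - 21 - 21*√(-4 + √5)) - 201 = √(-4 + √5)*(-20 - 21*√(-4 + √5)) - 201 = -201 + √(-4 + √5)*(-20 - 21*√(-4 + √5))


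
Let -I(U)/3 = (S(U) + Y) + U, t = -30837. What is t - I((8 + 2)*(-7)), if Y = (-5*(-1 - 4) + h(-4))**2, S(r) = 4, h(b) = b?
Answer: -29712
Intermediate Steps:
Y = 441 (Y = (-5*(-1 - 4) - 4)**2 = (-5*(-5) - 4)**2 = (25 - 4)**2 = 21**2 = 441)
I(U) = -1335 - 3*U (I(U) = -3*((4 + 441) + U) = -3*(445 + U) = -1335 - 3*U)
t - I((8 + 2)*(-7)) = -30837 - (-1335 - 3*(8 + 2)*(-7)) = -30837 - (-1335 - 30*(-7)) = -30837 - (-1335 - 3*(-70)) = -30837 - (-1335 + 210) = -30837 - 1*(-1125) = -30837 + 1125 = -29712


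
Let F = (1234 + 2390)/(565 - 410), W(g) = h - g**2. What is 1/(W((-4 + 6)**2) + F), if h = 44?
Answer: 155/7964 ≈ 0.019463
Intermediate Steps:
W(g) = 44 - g**2
F = 3624/155 ≈ 23.381
1/(W((-4 + 6)**2) + F) = 1/((44 - ((-4 + 6)**2)**2) + 3624/155) = 1/((44 - (2**2)**2) + 3624/155) = 1/((44 - 1*4**2) + 3624/155) = 1/((44 - 1*16) + 3624/155) = 1/((44 - 16) + 3624/155) = 1/(28 + 3624/155) = 1/(7964/155) = 155/7964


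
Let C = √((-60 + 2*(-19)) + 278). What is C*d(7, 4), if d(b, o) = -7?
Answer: -42*√5 ≈ -93.915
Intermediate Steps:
C = 6*√5 (C = √((-60 - 38) + 278) = √(-98 + 278) = √180 = 6*√5 ≈ 13.416)
C*d(7, 4) = (6*√5)*(-7) = -42*√5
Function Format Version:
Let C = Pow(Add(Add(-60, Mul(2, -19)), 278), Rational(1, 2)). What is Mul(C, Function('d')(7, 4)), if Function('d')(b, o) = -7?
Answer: Mul(-42, Pow(5, Rational(1, 2))) ≈ -93.915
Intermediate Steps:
C = Mul(6, Pow(5, Rational(1, 2))) (C = Pow(Add(Add(-60, -38), 278), Rational(1, 2)) = Pow(Add(-98, 278), Rational(1, 2)) = Pow(180, Rational(1, 2)) = Mul(6, Pow(5, Rational(1, 2))) ≈ 13.416)
Mul(C, Function('d')(7, 4)) = Mul(Mul(6, Pow(5, Rational(1, 2))), -7) = Mul(-42, Pow(5, Rational(1, 2)))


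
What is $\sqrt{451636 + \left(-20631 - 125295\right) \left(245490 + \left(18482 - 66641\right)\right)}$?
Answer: $i \sqrt{28795271870} \approx 1.6969 \cdot 10^{5} i$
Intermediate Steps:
$\sqrt{451636 + \left(-20631 - 125295\right) \left(245490 + \left(18482 - 66641\right)\right)} = \sqrt{451636 - 145926 \left(245490 - 48159\right)} = \sqrt{451636 - 28795723506} = \sqrt{-28795271870} = i \sqrt{28795271870}$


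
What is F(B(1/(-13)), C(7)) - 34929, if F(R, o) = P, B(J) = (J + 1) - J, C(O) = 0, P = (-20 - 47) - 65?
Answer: -35061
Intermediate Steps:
P = -132 (P = -67 - 65 = -132)
B(J) = 1 (B(J) = (1 + J) - J = 1)
F(R, o) = -132
F(B(1/(-13)), C(7)) - 34929 = -132 - 34929 = -35061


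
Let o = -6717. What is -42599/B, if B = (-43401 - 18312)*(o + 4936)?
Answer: -42599/109910853 ≈ -0.00038758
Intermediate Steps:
B = 109910853 (B = (-43401 - 18312)*(-6717 + 4936) = -61713*(-1781) = 109910853)
-42599/B = -42599/109910853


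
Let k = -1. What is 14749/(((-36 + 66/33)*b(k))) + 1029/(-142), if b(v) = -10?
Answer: 872249/24140 ≈ 36.133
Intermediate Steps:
14749/(((-36 + 66/33)*b(k))) + 1029/(-142) = 14749/(((-36 + 66/33)*(-10))) + 1029/(-142) = 14749/(((-36 + 66*(1/33))*(-10))) + 1029*(-1/142) = 14749/(((-36 + 2)*(-10))) - 1029/142 = 14749/((-34*(-10))) - 1029/142 = 14749/340 - 1029/142 = 872249/24140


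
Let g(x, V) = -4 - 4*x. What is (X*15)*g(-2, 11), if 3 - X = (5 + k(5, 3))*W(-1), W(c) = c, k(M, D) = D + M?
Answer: 960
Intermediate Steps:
X = 16 (X = 3 - (5 + (3 + 5))*(-1) = 3 - (5 + 8)*(-1) = 3 - 13*(-1) = 3 - 1*(-13) = 3 + 13 = 16)
(X*15)*g(-2, 11) = (16*15)*(-4 - 4*(-2)) = 240*(-4 + 8) = 240*4 = 960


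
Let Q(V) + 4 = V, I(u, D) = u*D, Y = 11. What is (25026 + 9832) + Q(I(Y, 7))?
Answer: 34931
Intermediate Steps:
I(u, D) = D*u
Q(V) = -4 + V
(25026 + 9832) + Q(I(Y, 7)) = (25026 + 9832) + (-4 + 7*11) = 34858 + (-4 + 77) = 34858 + 73 = 34931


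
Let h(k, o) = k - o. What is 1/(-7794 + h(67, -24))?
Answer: -1/7703 ≈ -0.00012982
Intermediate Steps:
1/(-7794 + h(67, -24)) = 1/(-7794 + (67 - 1*(-24))) = 1/(-7794 + (67 + 24)) = 1/(-7794 + 91) = 1/(-7703) = -1/7703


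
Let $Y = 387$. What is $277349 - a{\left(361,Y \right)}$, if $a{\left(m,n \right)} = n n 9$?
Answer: $-1070572$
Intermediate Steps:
$a{\left(m,n \right)} = 9 n^{2}$ ($a{\left(m,n \right)} = n^{2} \cdot 9 = 9 n^{2}$)
$277349 - a{\left(361,Y \right)} = 277349 - 9 \cdot 387^{2} = 277349 - 9 \cdot 149769 = 277349 - 1347921 = -1070572$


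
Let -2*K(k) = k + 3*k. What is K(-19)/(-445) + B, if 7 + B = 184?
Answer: 78727/445 ≈ 176.91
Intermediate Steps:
B = 177 (B = -7 + 184 = 177)
K(k) = -2*k (K(k) = -(k + 3*k)/2 = -2*k)
K(-19)/(-445) + B = -2*(-19)/(-445) + 177 = 38*(-1/445) + 177 = -38/445 + 177 = 78727/445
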